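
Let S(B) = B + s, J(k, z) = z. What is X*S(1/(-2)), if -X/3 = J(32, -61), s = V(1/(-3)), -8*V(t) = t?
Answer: -671/8 ≈ -83.875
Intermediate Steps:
V(t) = -t/8
s = 1/24 (s = -⅛/(-3) = -⅛*(-⅓) = 1/24 ≈ 0.041667)
X = 183 (X = -3*(-61) = 183)
S(B) = 1/24 + B (S(B) = B + 1/24 = 1/24 + B)
X*S(1/(-2)) = 183*(1/24 + 1/(-2)) = 183*(1/24 - ½) = 183*(-11/24) = -671/8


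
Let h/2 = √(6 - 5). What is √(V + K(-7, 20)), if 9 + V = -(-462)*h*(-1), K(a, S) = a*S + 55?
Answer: I*√1018 ≈ 31.906*I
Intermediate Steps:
K(a, S) = 55 + S*a (K(a, S) = S*a + 55 = 55 + S*a)
h = 2 (h = 2*√(6 - 5) = 2*√1 = 2*1 = 2)
V = -933 (V = -9 - (-462)*2*(-1) = -9 - (-462)*(-2) = -9 - 21*44 = -9 - 924 = -933)
√(V + K(-7, 20)) = √(-933 + (55 + 20*(-7))) = √(-933 + (55 - 140)) = √(-933 - 85) = √(-1018) = I*√1018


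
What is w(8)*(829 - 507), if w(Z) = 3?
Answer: 966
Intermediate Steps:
w(8)*(829 - 507) = 3*(829 - 507) = 3*322 = 966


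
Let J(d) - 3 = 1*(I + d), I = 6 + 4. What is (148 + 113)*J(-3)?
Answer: 2610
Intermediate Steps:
I = 10
J(d) = 13 + d (J(d) = 3 + 1*(10 + d) = 3 + (10 + d) = 13 + d)
(148 + 113)*J(-3) = (148 + 113)*(13 - 3) = 261*10 = 2610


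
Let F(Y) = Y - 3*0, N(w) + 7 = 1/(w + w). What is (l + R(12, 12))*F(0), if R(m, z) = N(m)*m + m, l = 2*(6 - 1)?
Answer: 0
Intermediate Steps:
N(w) = -7 + 1/(2*w) (N(w) = -7 + 1/(w + w) = -7 + 1/(2*w))
l = 10 (l = 2*5 = 10)
F(Y) = Y (F(Y) = Y + 0 = Y)
R(m, z) = m + m*(-7 + 1/(2*m)) (R(m, z) = (-7 + 1/(2*m))*m + m = m*(-7 + 1/(2*m)) + m = m + m*(-7 + 1/(2*m)))
(l + R(12, 12))*F(0) = (10 + (1/2 - 6*12))*0 = (10 + (1/2 - 72))*0 = (10 - 143/2)*0 = -123/2*0 = 0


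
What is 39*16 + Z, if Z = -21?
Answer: 603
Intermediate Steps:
39*16 + Z = 39*16 - 21 = 624 - 21 = 603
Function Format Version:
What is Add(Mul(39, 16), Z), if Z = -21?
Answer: 603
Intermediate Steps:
Add(Mul(39, 16), Z) = Add(Mul(39, 16), -21) = Add(624, -21) = 603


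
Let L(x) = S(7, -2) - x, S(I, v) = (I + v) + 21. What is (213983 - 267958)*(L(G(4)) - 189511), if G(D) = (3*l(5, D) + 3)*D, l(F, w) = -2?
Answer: 10226805175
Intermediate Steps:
G(D) = -3*D (G(D) = (3*(-2) + 3)*D = (-6 + 3)*D = -3*D)
S(I, v) = 21 + I + v
L(x) = 26 - x (L(x) = (21 + 7 - 2) - x = 26 - x)
(213983 - 267958)*(L(G(4)) - 189511) = (213983 - 267958)*((26 - (-3)*4) - 189511) = -53975*((26 - 1*(-12)) - 189511) = -53975*((26 + 12) - 189511) = -53975*(38 - 189511) = -53975*(-189473) = 10226805175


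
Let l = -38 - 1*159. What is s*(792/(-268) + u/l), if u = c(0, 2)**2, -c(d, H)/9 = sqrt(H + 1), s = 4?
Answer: -221148/13199 ≈ -16.755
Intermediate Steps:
l = -197 (l = -38 - 159 = -197)
c(d, H) = -9*sqrt(1 + H) (c(d, H) = -9*sqrt(H + 1) = -9*sqrt(1 + H))
u = 243 (u = (-9*sqrt(1 + 2))**2 = (-9*sqrt(3))**2 = 243)
s*(792/(-268) + u/l) = 4*(792/(-268) + 243/(-197)) = 4*(792*(-1/268) + 243*(-1/197)) = 4*(-198/67 - 243/197) = 4*(-55287/13199) = -221148/13199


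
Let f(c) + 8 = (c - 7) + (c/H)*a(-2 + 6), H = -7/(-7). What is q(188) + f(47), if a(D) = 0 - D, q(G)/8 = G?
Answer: 1348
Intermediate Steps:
q(G) = 8*G
a(D) = -D
H = 1 (H = -7*(-1/7) = 1)
f(c) = -15 - 3*c (f(c) = -8 + ((c - 7) + (c/1)*(-(-2 + 6))) = -8 + ((-7 + c) + (c*1)*(-1*4)) = -8 + ((-7 + c) + c*(-4)) = -8 + ((-7 + c) - 4*c) = -8 + (-7 - 3*c) = -15 - 3*c)
q(188) + f(47) = 8*188 + (-15 - 3*47) = 1504 + (-15 - 141) = 1504 - 156 = 1348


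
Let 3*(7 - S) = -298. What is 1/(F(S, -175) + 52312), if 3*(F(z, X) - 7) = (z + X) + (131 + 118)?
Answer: 9/471412 ≈ 1.9092e-5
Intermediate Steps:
S = 319/3 (S = 7 - ⅓*(-298) = 7 + 298/3 = 319/3 ≈ 106.33)
F(z, X) = 90 + X/3 + z/3 (F(z, X) = 7 + ((z + X) + (131 + 118))/3 = 7 + ((X + z) + 249)/3 = 7 + (249 + X + z)/3 = 7 + (83 + X/3 + z/3) = 90 + X/3 + z/3)
1/(F(S, -175) + 52312) = 1/((90 + (⅓)*(-175) + (⅓)*(319/3)) + 52312) = 1/((90 - 175/3 + 319/9) + 52312) = 1/(604/9 + 52312) = 1/(471412/9) = 9/471412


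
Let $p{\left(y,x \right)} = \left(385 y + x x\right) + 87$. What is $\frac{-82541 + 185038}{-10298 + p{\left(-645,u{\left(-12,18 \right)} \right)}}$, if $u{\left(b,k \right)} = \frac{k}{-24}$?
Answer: $- \frac{1639952}{4136567} \approx -0.39645$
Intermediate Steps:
$u{\left(b,k \right)} = - \frac{k}{24}$ ($u{\left(b,k \right)} = k \left(- \frac{1}{24}\right) = - \frac{k}{24}$)
$p{\left(y,x \right)} = 87 + x^{2} + 385 y$ ($p{\left(y,x \right)} = \left(385 y + x^{2}\right) + 87 = \left(x^{2} + 385 y\right) + 87 = 87 + x^{2} + 385 y$)
$\frac{-82541 + 185038}{-10298 + p{\left(-645,u{\left(-12,18 \right)} \right)}} = \frac{-82541 + 185038}{-10298 + \left(87 + \left(\left(- \frac{1}{24}\right) 18\right)^{2} + 385 \left(-645\right)\right)} = \frac{102497}{-10298 + \left(87 + \left(- \frac{3}{4}\right)^{2} - 248325\right)} = \frac{102497}{-10298 + \left(87 + \frac{9}{16} - 248325\right)} = \frac{102497}{-10298 - \frac{3971799}{16}} = \frac{102497}{- \frac{4136567}{16}} = 102497 \left(- \frac{16}{4136567}\right) = - \frac{1639952}{4136567}$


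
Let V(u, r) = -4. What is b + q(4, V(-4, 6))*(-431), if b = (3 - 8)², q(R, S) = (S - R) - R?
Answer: 5197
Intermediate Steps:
q(R, S) = S - 2*R
b = 25 (b = (-5)² = 25)
b + q(4, V(-4, 6))*(-431) = 25 + (-4 - 2*4)*(-431) = 25 + (-4 - 8)*(-431) = 25 - 12*(-431) = 25 + 5172 = 5197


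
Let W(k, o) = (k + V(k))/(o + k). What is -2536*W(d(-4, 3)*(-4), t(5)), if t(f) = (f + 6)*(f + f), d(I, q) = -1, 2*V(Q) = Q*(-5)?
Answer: 2536/19 ≈ 133.47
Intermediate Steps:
V(Q) = -5*Q/2 (V(Q) = (Q*(-5))/2 = (-5*Q)/2 = -5*Q/2)
t(f) = 2*f*(6 + f) (t(f) = (6 + f)*(2*f) = 2*f*(6 + f))
W(k, o) = -3*k/(2*(k + o)) (W(k, o) = (k - 5*k/2)/(o + k) = (-3*k/2)/(k + o) = -3*k/(2*(k + o)))
-2536*W(d(-4, 3)*(-4), t(5)) = -(-7608)*(-1*(-4))/(2*(-1*(-4)) + 2*(2*5*(6 + 5))) = -(-7608)*4/(2*4 + 2*(2*5*11)) = -(-7608)*4/(8 + 2*110) = -(-7608)*4/(8 + 220) = -(-7608)*4/228 = -2536*(-1/19) = 2536/19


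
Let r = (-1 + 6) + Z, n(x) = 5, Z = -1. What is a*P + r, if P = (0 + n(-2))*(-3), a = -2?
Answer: 34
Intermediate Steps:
P = -15 (P = (0 + 5)*(-3) = 5*(-3) = -15)
r = 4 (r = (-1 + 6) - 1 = 5 - 1 = 4)
a*P + r = -2*(-15) + 4 = 30 + 4 = 34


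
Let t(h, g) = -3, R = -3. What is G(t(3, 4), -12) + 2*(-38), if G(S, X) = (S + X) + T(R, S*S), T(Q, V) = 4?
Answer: -87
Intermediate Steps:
G(S, X) = 4 + S + X (G(S, X) = (S + X) + 4 = 4 + S + X)
G(t(3, 4), -12) + 2*(-38) = (4 - 3 - 12) + 2*(-38) = -11 - 76 = -87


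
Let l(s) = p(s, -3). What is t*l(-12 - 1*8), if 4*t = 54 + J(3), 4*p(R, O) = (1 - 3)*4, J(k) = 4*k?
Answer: -33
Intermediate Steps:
p(R, O) = -2 (p(R, O) = ((1 - 3)*4)/4 = (-2*4)/4 = (1/4)*(-8) = -2)
l(s) = -2
t = 33/2 (t = (54 + 4*3)/4 = (54 + 12)/4 = (1/4)*66 = 33/2 ≈ 16.500)
t*l(-12 - 1*8) = (33/2)*(-2) = -33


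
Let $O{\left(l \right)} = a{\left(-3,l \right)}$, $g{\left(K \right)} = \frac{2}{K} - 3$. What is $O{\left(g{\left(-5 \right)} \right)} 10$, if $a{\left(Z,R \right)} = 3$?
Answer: $30$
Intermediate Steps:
$g{\left(K \right)} = -3 + \frac{2}{K}$
$O{\left(l \right)} = 3$
$O{\left(g{\left(-5 \right)} \right)} 10 = 3 \cdot 10 = 30$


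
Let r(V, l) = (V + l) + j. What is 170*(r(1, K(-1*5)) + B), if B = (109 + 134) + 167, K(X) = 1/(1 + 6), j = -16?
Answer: 470220/7 ≈ 67174.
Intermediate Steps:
K(X) = ⅐ (K(X) = 1/7 = ⅐)
r(V, l) = -16 + V + l (r(V, l) = (V + l) - 16 = -16 + V + l)
B = 410 (B = 243 + 167 = 410)
170*(r(1, K(-1*5)) + B) = 170*((-16 + 1 + ⅐) + 410) = 170*(-104/7 + 410) = 170*(2766/7) = 470220/7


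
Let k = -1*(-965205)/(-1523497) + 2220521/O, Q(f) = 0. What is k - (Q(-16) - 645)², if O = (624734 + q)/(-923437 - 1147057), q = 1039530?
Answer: -4029612919078404599/1267750605604 ≈ -3.1786e+6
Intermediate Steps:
O = -832132/1035247 (O = (624734 + 1039530)/(-923437 - 1147057) = 1664264/(-2070494) = 1664264*(-1/2070494) = -832132/1035247 ≈ -0.80380)
k = -3502196973382000499/1267750605604 (k = -1*(-965205)/(-1523497) + 2220521/(-832132/1035247) = 965205*(-1/1523497) + 2220521*(-1035247/832132) = -965205/1523497 - 2298787703687/832132 = -3502196973382000499/1267750605604 ≈ -2.7625e+6)
k - (Q(-16) - 645)² = -3502196973382000499/1267750605604 - (0 - 645)² = -3502196973382000499/1267750605604 - 1*(-645)² = -3502196973382000499/1267750605604 - 1*416025 = -3502196973382000499/1267750605604 - 416025 = -4029612919078404599/1267750605604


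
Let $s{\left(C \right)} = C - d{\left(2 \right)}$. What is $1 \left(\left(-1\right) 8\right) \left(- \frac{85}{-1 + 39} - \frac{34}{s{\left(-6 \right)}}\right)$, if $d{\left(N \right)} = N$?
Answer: $- \frac{306}{19} \approx -16.105$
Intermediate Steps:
$s{\left(C \right)} = -2 + C$ ($s{\left(C \right)} = C - 2 = -2 + C$)
$1 \left(\left(-1\right) 8\right) \left(- \frac{85}{-1 + 39} - \frac{34}{s{\left(-6 \right)}}\right) = 1 \left(\left(-1\right) 8\right) \left(- \frac{85}{-1 + 39} - \frac{34}{-2 - 6}\right) = 1 \left(-8\right) \left(- \frac{85}{38} - \frac{34}{-8}\right) = - 8 \left(\left(-85\right) \frac{1}{38} - - \frac{17}{4}\right) = - 8 \left(- \frac{85}{38} + \frac{17}{4}\right) = \left(-8\right) \frac{153}{76} = - \frac{306}{19}$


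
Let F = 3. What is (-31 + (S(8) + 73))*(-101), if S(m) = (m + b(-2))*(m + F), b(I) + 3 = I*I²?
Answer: -909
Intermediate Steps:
b(I) = -3 + I³ (b(I) = -3 + I*I² = -3 + I³)
S(m) = (-11 + m)*(3 + m) (S(m) = (m + (-3 + (-2)³))*(m + 3) = (m + (-3 - 8))*(3 + m) = (m - 11)*(3 + m) = (-11 + m)*(3 + m))
(-31 + (S(8) + 73))*(-101) = (-31 + ((-33 + 8² - 8*8) + 73))*(-101) = (-31 + ((-33 + 64 - 64) + 73))*(-101) = (-31 + (-33 + 73))*(-101) = (-31 + 40)*(-101) = 9*(-101) = -909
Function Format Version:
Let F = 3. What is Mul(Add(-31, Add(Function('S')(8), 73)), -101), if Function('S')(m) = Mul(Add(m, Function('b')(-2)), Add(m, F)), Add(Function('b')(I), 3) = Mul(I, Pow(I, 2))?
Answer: -909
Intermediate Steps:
Function('b')(I) = Add(-3, Pow(I, 3)) (Function('b')(I) = Add(-3, Mul(I, Pow(I, 2))) = Add(-3, Pow(I, 3)))
Function('S')(m) = Mul(Add(-11, m), Add(3, m)) (Function('S')(m) = Mul(Add(m, Add(-3, Pow(-2, 3))), Add(m, 3)) = Mul(Add(m, Add(-3, -8)), Add(3, m)) = Mul(Add(m, -11), Add(3, m)) = Mul(Add(-11, m), Add(3, m)))
Mul(Add(-31, Add(Function('S')(8), 73)), -101) = Mul(Add(-31, Add(Add(-33, Pow(8, 2), Mul(-8, 8)), 73)), -101) = Mul(Add(-31, Add(Add(-33, 64, -64), 73)), -101) = Mul(Add(-31, Add(-33, 73)), -101) = Mul(Add(-31, 40), -101) = Mul(9, -101) = -909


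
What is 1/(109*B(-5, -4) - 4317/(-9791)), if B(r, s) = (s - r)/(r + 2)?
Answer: -29373/1054268 ≈ -0.027861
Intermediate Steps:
B(r, s) = (s - r)/(2 + r)
1/(109*B(-5, -4) - 4317/(-9791)) = 1/(109*((-4 - 1*(-5))/(2 - 5)) - 4317/(-9791)) = 1/(109*((-4 + 5)/(-3)) - 4317*(-1/9791)) = 1/(109*(-⅓*1) + 4317/9791) = 1/(109*(-⅓) + 4317/9791) = 1/(-109/3 + 4317/9791) = 1/(-1054268/29373) = -29373/1054268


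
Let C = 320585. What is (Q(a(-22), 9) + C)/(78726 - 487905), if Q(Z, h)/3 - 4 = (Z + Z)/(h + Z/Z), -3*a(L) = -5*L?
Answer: -320575/409179 ≈ -0.78346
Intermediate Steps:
a(L) = 5*L/3 (a(L) = -(-5)*L/3 = 5*L/3)
Q(Z, h) = 12 + 6*Z/(1 + h) (Q(Z, h) = 12 + 3*((Z + Z)/(h + Z/Z)) = 12 + 3*((2*Z)/(h + 1)) = 12 + 3*((2*Z)/(1 + h)) = 12 + 3*(2*Z/(1 + h)) = 12 + 6*Z/(1 + h))
(Q(a(-22), 9) + C)/(78726 - 487905) = (6*(2 + (5/3)*(-22) + 2*9)/(1 + 9) + 320585)/(78726 - 487905) = (6*(2 - 110/3 + 18)/10 + 320585)/(-409179) = (6*(⅒)*(-50/3) + 320585)*(-1/409179) = (-10 + 320585)*(-1/409179) = 320575*(-1/409179) = -320575/409179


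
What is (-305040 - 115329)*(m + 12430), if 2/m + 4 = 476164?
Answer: -414670814271323/79360 ≈ -5.2252e+9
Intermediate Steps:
m = 1/238080 (m = 2/(-4 + 476164) = 2/476160 = 2*(1/476160) = 1/238080 ≈ 4.2003e-6)
(-305040 - 115329)*(m + 12430) = (-305040 - 115329)*(1/238080 + 12430) = -420369*2959334401/238080 = -414670814271323/79360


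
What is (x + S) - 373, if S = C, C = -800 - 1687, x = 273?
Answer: -2587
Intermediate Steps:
C = -2487
S = -2487
(x + S) - 373 = (273 - 2487) - 373 = -2214 - 373 = -2587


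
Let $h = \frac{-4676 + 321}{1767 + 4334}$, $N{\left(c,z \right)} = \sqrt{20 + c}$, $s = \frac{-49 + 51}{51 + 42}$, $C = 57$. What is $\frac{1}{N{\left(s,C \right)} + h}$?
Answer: $\frac{2470996515}{67543897937} + \frac{260555407 \sqrt{3534}}{67543897937} \approx 0.26591$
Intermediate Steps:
$s = \frac{2}{93} \approx 0.021505$
$h = - \frac{4355}{6101} \approx -0.71382$
$\frac{1}{N{\left(s,C \right)} + h} = \frac{1}{\sqrt{20 + \frac{2}{93}} - \frac{4355}{6101}} = \frac{1}{\sqrt{\frac{1862}{93}} - \frac{4355}{6101}} = \frac{1}{\frac{7 \sqrt{3534}}{93} - \frac{4355}{6101}} = \frac{1}{- \frac{4355}{6101} + \frac{7 \sqrt{3534}}{93}}$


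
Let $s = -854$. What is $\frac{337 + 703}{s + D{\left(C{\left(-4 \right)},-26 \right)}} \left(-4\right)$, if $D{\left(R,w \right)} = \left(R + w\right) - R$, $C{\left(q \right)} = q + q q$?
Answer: $\frac{52}{11} \approx 4.7273$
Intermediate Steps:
$C{\left(q \right)} = q + q^{2}$
$D{\left(R,w \right)} = w$
$\frac{337 + 703}{s + D{\left(C{\left(-4 \right)},-26 \right)}} \left(-4\right) = \frac{337 + 703}{-854 - 26} \left(-4\right) = \frac{1040}{-880} \left(-4\right) = 1040 \left(- \frac{1}{880}\right) \left(-4\right) = \left(- \frac{13}{11}\right) \left(-4\right) = \frac{52}{11}$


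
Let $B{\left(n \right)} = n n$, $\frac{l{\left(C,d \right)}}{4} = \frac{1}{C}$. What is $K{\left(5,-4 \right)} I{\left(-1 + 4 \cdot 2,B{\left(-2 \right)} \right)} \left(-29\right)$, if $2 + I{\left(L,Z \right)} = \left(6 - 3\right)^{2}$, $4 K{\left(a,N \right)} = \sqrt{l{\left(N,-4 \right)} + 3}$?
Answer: $- \frac{203 \sqrt{2}}{4} \approx -71.771$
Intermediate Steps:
$l{\left(C,d \right)} = \frac{4}{C}$
$B{\left(n \right)} = n^{2}$
$K{\left(a,N \right)} = \frac{\sqrt{3 + \frac{4}{N}}}{4}$ ($K{\left(a,N \right)} = \frac{\sqrt{\frac{4}{N} + 3}}{4} = \frac{\sqrt{3 + \frac{4}{N}}}{4}$)
$I{\left(L,Z \right)} = 7$ ($I{\left(L,Z \right)} = -2 + \left(6 - 3\right)^{2} = -2 + 3^{2} = -2 + 9 = 7$)
$K{\left(5,-4 \right)} I{\left(-1 + 4 \cdot 2,B{\left(-2 \right)} \right)} \left(-29\right) = \frac{\sqrt{3 + \frac{4}{-4}}}{4} \cdot 7 \left(-29\right) = \frac{\sqrt{3 + 4 \left(- \frac{1}{4}\right)}}{4} \cdot 7 \left(-29\right) = \frac{\sqrt{3 - 1}}{4} \cdot 7 \left(-29\right) = \frac{\sqrt{2}}{4} \cdot 7 \left(-29\right) = \frac{7 \sqrt{2}}{4} \left(-29\right) = - \frac{203 \sqrt{2}}{4}$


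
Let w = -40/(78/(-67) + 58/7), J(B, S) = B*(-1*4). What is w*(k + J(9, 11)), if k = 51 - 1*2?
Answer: -12194/167 ≈ -73.018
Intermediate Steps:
J(B, S) = -4*B (J(B, S) = B*(-4) = -4*B)
w = -938/167 (w = -40/(78*(-1/67) + 58*(⅐)) = -40/(-78/67 + 58/7) = -40/3340/469 = -40*469/3340 = -938/167 ≈ -5.6168)
k = 49 (k = 51 - 2 = 49)
w*(k + J(9, 11)) = -938*(49 - 4*9)/167 = -938*(49 - 36)/167 = -938/167*13 = -12194/167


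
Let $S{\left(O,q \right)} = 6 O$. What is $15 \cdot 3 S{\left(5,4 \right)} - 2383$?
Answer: $-1033$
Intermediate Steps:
$15 \cdot 3 S{\left(5,4 \right)} - 2383 = 15 \cdot 3 \cdot 6 \cdot 5 - 2383 = 45 \cdot 30 - 2383 = 1350 - 2383 = -1033$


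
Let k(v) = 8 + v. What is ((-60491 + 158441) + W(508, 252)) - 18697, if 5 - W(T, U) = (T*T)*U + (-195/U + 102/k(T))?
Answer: -234609764359/3612 ≈ -6.4953e+7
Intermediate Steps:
W(T, U) = 5 - 102/(8 + T) + 195/U - U*T² (W(T, U) = 5 - ((T*T)*U + (-195/U + 102/(8 + T))) = 5 - (T²*U + (-195/U + 102/(8 + T))) = 5 - (U*T² + (-195/U + 102/(8 + T))) = 5 - (-195/U + 102/(8 + T) + U*T²) = 5 + (-102/(8 + T) + 195/U - U*T²) = 5 - 102/(8 + T) + 195/U - U*T²)
((-60491 + 158441) + W(508, 252)) - 18697 = ((-60491 + 158441) + (5 - 102/(8 + 508) + 195/252 - 1*252*508²)) - 18697 = (97950 + (5 - 102/516 + 195*(1/252) - 1*252*258064)) - 18697 = (97950 + (5 - 102*1/516 + 65/84 - 65032128)) - 18697 = (97950 + (5 - 17/86 + 65/84 - 65032128)) - 18697 = (97950 - 234896026195/3612) - 18697 = -234542230795/3612 - 18697 = -234609764359/3612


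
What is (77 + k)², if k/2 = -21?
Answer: 1225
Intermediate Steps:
k = -42 (k = 2*(-21) = -42)
(77 + k)² = (77 - 42)² = 35² = 1225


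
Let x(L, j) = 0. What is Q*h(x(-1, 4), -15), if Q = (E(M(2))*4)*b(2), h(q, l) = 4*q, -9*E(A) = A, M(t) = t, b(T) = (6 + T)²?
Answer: 0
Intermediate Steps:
E(A) = -A/9
Q = -512/9 (Q = (-⅑*2*4)*(6 + 2)² = -2/9*4*8² = -8/9*64 = -512/9 ≈ -56.889)
Q*h(x(-1, 4), -15) = -2048*0/9 = -512/9*0 = 0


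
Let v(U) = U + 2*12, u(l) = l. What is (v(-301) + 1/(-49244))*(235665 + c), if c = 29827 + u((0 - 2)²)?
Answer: -905380454286/12311 ≈ -7.3542e+7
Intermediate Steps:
v(U) = 24 + U (v(U) = U + 24 = 24 + U)
c = 29831 (c = 29827 + (0 - 2)² = 29827 + (-2)² = 29827 + 4 = 29831)
(v(-301) + 1/(-49244))*(235665 + c) = ((24 - 301) + 1/(-49244))*(235665 + 29831) = (-277 - 1/49244)*265496 = -13640589/49244*265496 = -905380454286/12311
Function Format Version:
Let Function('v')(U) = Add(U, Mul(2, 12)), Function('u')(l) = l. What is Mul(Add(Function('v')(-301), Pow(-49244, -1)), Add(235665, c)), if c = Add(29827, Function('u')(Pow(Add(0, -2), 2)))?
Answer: Rational(-905380454286, 12311) ≈ -7.3542e+7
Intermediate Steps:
Function('v')(U) = Add(24, U) (Function('v')(U) = Add(U, 24) = Add(24, U))
c = 29831 (c = Add(29827, Pow(Add(0, -2), 2)) = Add(29827, Pow(-2, 2)) = Add(29827, 4) = 29831)
Mul(Add(Function('v')(-301), Pow(-49244, -1)), Add(235665, c)) = Mul(Add(Add(24, -301), Pow(-49244, -1)), Add(235665, 29831)) = Mul(Add(-277, Rational(-1, 49244)), 265496) = Mul(Rational(-13640589, 49244), 265496) = Rational(-905380454286, 12311)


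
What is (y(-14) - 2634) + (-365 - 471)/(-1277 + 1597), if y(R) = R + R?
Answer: -213169/80 ≈ -2664.6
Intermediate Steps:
y(R) = 2*R
(y(-14) - 2634) + (-365 - 471)/(-1277 + 1597) = (2*(-14) - 2634) + (-365 - 471)/(-1277 + 1597) = (-28 - 2634) - 836/320 = -2662 - 836*1/320 = -2662 - 209/80 = -213169/80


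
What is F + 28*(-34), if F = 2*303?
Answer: -346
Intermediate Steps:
F = 606
F + 28*(-34) = 606 + 28*(-34) = 606 - 952 = -346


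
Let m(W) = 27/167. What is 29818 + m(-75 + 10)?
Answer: 4979633/167 ≈ 29818.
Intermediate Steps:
m(W) = 27/167 (m(W) = 27*(1/167) = 27/167)
29818 + m(-75 + 10) = 29818 + 27/167 = 4979633/167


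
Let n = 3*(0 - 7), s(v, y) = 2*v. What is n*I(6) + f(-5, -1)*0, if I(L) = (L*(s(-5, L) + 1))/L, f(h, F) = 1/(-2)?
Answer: 189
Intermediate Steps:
f(h, F) = -½
n = -21 (n = 3*(-7) = -21)
I(L) = -9 (I(L) = (L*(2*(-5) + 1))/L = (L*(-10 + 1))/L = (L*(-9))/L = (-9*L)/L = -9)
n*I(6) + f(-5, -1)*0 = -21*(-9) - ½*0 = 189 + 0 = 189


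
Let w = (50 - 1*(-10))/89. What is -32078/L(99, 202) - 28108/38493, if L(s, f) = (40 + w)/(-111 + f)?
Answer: -5000286224953/69672330 ≈ -71769.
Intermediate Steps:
w = 60/89 (w = (50 + 10)*(1/89) = 60*(1/89) = 60/89 ≈ 0.67416)
L(s, f) = 3620/(89*(-111 + f)) (L(s, f) = (40 + 60/89)/(-111 + f) = 3620/(89*(-111 + f)))
-32078/L(99, 202) - 28108/38493 = -32078/(3620/(89*(-111 + 202))) - 28108/38493 = -32078/((3620/89)/91) - 28108*1/38493 = -32078/((3620/89)*(1/91)) - 28108/38493 = -32078/3620/8099 - 28108/38493 = -32078*8099/3620 - 28108/38493 = -129899861/1810 - 28108/38493 = -5000286224953/69672330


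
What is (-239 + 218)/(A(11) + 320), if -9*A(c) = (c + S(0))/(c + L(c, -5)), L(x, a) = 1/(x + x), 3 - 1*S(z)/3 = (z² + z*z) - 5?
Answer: -45927/699070 ≈ -0.065697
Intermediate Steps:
S(z) = 24 - 6*z² (S(z) = 9 - 3*((z² + z*z) - 5) = 9 - 3*((z² + z²) - 5) = 9 - 3*(2*z² - 5) = 9 - 3*(-5 + 2*z²) = 9 + (15 - 6*z²) = 24 - 6*z²)
L(x, a) = 1/(2*x)
A(c) = -(24 + c)/(9*(c + 1/(2*c))) (A(c) = -(c + (24 - 6*0²))/(9*(c + 1/(2*c))) = -(c + (24 - 6*0))/(9*(c + 1/(2*c))) = -(c + (24 + 0))/(9*(c + 1/(2*c))) = -(c + 24)/(9*(c + 1/(2*c))) = -(24 + c)/(9*(c + 1/(2*c))))
(-239 + 218)/(A(11) + 320) = (-239 + 218)/(-2*11*(24 + 11)/(9 + 18*11²) + 320) = -21/(-2*11*35/(9 + 18*121) + 320) = -21/(-2*11*35/(9 + 2178) + 320) = -21/(-2*11*35/2187 + 320) = -21/(-2*11*1/2187*35 + 320) = -21/(-770/2187 + 320) = -21/699070/2187 = -21*2187/699070 = -45927/699070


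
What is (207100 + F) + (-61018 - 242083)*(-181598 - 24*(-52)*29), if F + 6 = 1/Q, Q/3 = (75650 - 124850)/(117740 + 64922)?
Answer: 3252580839088669/73800 ≈ 4.4073e+10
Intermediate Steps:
Q = -73800/91331 (Q = 3*((75650 - 124850)/(117740 + 64922)) = 3*(-49200/182662) = 3*(-49200*1/182662) = 3*(-24600/91331) = -73800/91331 ≈ -0.80805)
F = -534131/73800 (F = -6 + 1/(-73800/91331) = -6 - 91331/73800 = -534131/73800 ≈ -7.2375)
(207100 + F) + (-61018 - 242083)*(-181598 - 24*(-52)*29) = (207100 - 534131/73800) + (-61018 - 242083)*(-181598 - 24*(-52)*29) = 15283445869/73800 - 303101*(-181598 + 1248*29) = 15283445869/73800 - 303101*(-181598 + 36192) = 15283445869/73800 - 303101*(-145406) = 15283445869/73800 + 44072704006 = 3252580839088669/73800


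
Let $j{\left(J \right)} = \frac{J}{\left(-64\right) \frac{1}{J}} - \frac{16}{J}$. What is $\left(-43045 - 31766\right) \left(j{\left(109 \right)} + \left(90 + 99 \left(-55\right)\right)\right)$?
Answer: $\frac{2891634646263}{6976} \approx 4.1451 \cdot 10^{8}$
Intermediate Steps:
$j{\left(J \right)} = - \frac{16}{J} - \frac{J^{2}}{64}$ ($j{\left(J \right)} = J \left(- \frac{J}{64}\right) - \frac{16}{J} = - \frac{J^{2}}{64} - \frac{16}{J} = - \frac{16}{J} - \frac{J^{2}}{64}$)
$\left(-43045 - 31766\right) \left(j{\left(109 \right)} + \left(90 + 99 \left(-55\right)\right)\right) = \left(-43045 - 31766\right) \left(\frac{-1024 - 109^{3}}{64 \cdot 109} + \left(90 + 99 \left(-55\right)\right)\right) = - 74811 \left(\frac{1}{64} \cdot \frac{1}{109} \left(-1024 - 1295029\right) + \left(90 - 5445\right)\right) = - 74811 \left(\frac{1}{64} \cdot \frac{1}{109} \left(-1024 - 1295029\right) - 5355\right) = - 74811 \left(\frac{1}{64} \cdot \frac{1}{109} \left(-1296053\right) - 5355\right) = - 74811 \left(- \frac{1296053}{6976} - 5355\right) = \left(-74811\right) \left(- \frac{38652533}{6976}\right) = \frac{2891634646263}{6976}$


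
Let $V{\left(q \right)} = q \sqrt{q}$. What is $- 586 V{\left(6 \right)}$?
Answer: $- 3516 \sqrt{6} \approx -8612.4$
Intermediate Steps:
$V{\left(q \right)} = q^{\frac{3}{2}}$
$- 586 V{\left(6 \right)} = - 586 \cdot 6^{\frac{3}{2}} = - 586 \cdot 6 \sqrt{6} = - 3516 \sqrt{6}$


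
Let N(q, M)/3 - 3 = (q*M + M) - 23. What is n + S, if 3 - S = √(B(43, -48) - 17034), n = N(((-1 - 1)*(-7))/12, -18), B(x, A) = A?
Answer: -174 - 3*I*√1898 ≈ -174.0 - 130.7*I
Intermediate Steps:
N(q, M) = -60 + 3*M + 3*M*q (N(q, M) = 9 + 3*((q*M + M) - 23) = 9 + 3*((M*q + M) - 23) = 9 + 3*((M + M*q) - 23) = 9 + 3*(-23 + M + M*q) = 9 + (-69 + 3*M + 3*M*q) = -60 + 3*M + 3*M*q)
n = -177 (n = -60 + 3*(-18) + 3*(-18)*(((-1 - 1)*(-7))/12) = -60 - 54 + 3*(-18)*(-2*(-7)*(1/12)) = -60 - 54 + 3*(-18)*(14*(1/12)) = -60 - 54 + 3*(-18)*(7/6) = -60 - 54 - 63 = -177)
S = 3 - 3*I*√1898 (S = 3 - √(-48 - 17034) = 3 - √(-17082) = 3 - 3*I*√1898 ≈ 3.0 - 130.7*I)
n + S = -177 + (3 - 3*I*√1898) = -174 - 3*I*√1898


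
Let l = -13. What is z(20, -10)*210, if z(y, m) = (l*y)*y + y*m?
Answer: -1134000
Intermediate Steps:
z(y, m) = -13*y² + m*y (z(y, m) = (-13*y)*y + y*m = -13*y² + m*y)
z(20, -10)*210 = (20*(-10 - 13*20))*210 = (20*(-10 - 260))*210 = (20*(-270))*210 = -5400*210 = -1134000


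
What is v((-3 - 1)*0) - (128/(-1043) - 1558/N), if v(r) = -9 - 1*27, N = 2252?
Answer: -41322423/1174418 ≈ -35.185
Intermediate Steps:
v(r) = -36 (v(r) = -9 - 27 = -36)
v((-3 - 1)*0) - (128/(-1043) - 1558/N) = -36 - (128/(-1043) - 1558/2252) = -36 - (128*(-1/1043) - 1558*1/2252) = -36 - (-128/1043 - 779/1126) = -36 - 1*(-956625/1174418) = -36 + 956625/1174418 = -41322423/1174418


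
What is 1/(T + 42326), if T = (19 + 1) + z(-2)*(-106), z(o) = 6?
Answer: 1/41710 ≈ 2.3975e-5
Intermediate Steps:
T = -616 (T = (19 + 1) + 6*(-106) = 20 - 636 = -616)
1/(T + 42326) = 1/(-616 + 42326) = 1/41710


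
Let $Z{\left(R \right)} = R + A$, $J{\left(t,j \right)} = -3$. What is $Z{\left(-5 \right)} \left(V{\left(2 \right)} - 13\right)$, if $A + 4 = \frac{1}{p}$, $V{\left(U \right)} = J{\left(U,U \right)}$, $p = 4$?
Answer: $140$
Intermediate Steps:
$V{\left(U \right)} = -3$
$A = - \frac{15}{4}$ ($A = -4 + \frac{1}{4} = - \frac{15}{4} \approx -3.75$)
$Z{\left(R \right)} = - \frac{15}{4} + R$ ($Z{\left(R \right)} = R - \frac{15}{4} = - \frac{15}{4} + R$)
$Z{\left(-5 \right)} \left(V{\left(2 \right)} - 13\right) = \left(- \frac{15}{4} - 5\right) \left(-3 - 13\right) = - \frac{35 \left(-3 - 13\right)}{4} = \left(- \frac{35}{4}\right) \left(-16\right) = 140$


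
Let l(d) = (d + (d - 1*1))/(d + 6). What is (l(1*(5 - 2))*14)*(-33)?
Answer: -770/3 ≈ -256.67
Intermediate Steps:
l(d) = (-1 + 2*d)/(6 + d) (l(d) = (d + (d - 1))/(6 + d) = (d + (-1 + d))/(6 + d) = (-1 + 2*d)/(6 + d))
(l(1*(5 - 2))*14)*(-33) = (((-1 + 2*(1*(5 - 2)))/(6 + 1*(5 - 2)))*14)*(-33) = (((-1 + 2*(1*3))/(6 + 1*3))*14)*(-33) = (((-1 + 2*3)/(6 + 3))*14)*(-33) = (((-1 + 6)/9)*14)*(-33) = (((⅑)*5)*14)*(-33) = ((5/9)*14)*(-33) = (70/9)*(-33) = -770/3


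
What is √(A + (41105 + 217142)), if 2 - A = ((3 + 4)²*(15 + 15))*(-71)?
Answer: 3*√40291 ≈ 602.18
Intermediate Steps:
A = 104372 (A = 2 - (3 + 4)²*(15 + 15)*(-71) = 2 - 7²*30*(-71) = 2 - 49*30*(-71) = 2 - 1470*(-71) = 2 - 1*(-104370) = 2 + 104370 = 104372)
√(A + (41105 + 217142)) = √(104372 + (41105 + 217142)) = √(104372 + 258247) = √362619 = 3*√40291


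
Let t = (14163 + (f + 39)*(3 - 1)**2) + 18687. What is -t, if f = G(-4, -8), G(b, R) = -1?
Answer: -33002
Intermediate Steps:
f = -1
t = 33002 (t = (14163 + (-1 + 39)*(3 - 1)**2) + 18687 = (14163 + 38*2**2) + 18687 = (14163 + 38*4) + 18687 = (14163 + 152) + 18687 = 14315 + 18687 = 33002)
-t = -1*33002 = -33002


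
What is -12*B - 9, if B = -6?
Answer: 63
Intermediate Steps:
-12*B - 9 = -12*(-6) - 9 = 72 - 9 = 63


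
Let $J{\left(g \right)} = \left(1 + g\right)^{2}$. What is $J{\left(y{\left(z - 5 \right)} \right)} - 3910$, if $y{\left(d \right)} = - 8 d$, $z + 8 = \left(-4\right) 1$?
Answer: $14859$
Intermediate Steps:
$z = -12$ ($z = -8 - 4 = -12$)
$J{\left(y{\left(z - 5 \right)} \right)} - 3910 = \left(1 - 8 \left(-12 - 5\right)\right)^{2} - 3910 = \left(1 - -136\right)^{2} - 3910 = \left(1 + 136\right)^{2} - 3910 = 137^{2} - 3910 = 18769 - 3910 = 14859$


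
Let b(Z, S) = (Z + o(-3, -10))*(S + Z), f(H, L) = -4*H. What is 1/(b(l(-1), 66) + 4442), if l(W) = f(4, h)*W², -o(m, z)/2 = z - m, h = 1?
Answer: 1/4342 ≈ 0.00023031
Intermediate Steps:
o(m, z) = -2*z + 2*m (o(m, z) = -2*(z - m) = -2*z + 2*m)
l(W) = -16*W² (l(W) = (-4*4)*W² = -16*W²)
b(Z, S) = (14 + Z)*(S + Z) (b(Z, S) = (Z + (-2*(-10) + 2*(-3)))*(S + Z) = (Z + (20 - 6))*(S + Z) = (Z + 14)*(S + Z) = (14 + Z)*(S + Z))
1/(b(l(-1), 66) + 4442) = 1/(((-16*(-1)²)² + 14*66 + 14*(-16*(-1)²) + 66*(-16*(-1)²)) + 4442) = 1/(((-16*1)² + 924 + 14*(-16*1) + 66*(-16*1)) + 4442) = 1/(((-16)² + 924 + 14*(-16) + 66*(-16)) + 4442) = 1/((256 + 924 - 224 - 1056) + 4442) = 1/(-100 + 4442) = 1/4342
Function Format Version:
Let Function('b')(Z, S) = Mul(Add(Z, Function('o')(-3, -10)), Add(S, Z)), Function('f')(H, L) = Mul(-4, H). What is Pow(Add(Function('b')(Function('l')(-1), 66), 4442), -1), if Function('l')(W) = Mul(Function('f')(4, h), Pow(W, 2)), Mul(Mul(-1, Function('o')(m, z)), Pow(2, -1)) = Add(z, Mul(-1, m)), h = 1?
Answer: Rational(1, 4342) ≈ 0.00023031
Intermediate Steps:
Function('o')(m, z) = Add(Mul(-2, z), Mul(2, m)) (Function('o')(m, z) = Mul(-2, Add(z, Mul(-1, m))) = Add(Mul(-2, z), Mul(2, m)))
Function('l')(W) = Mul(-16, Pow(W, 2)) (Function('l')(W) = Mul(Mul(-4, 4), Pow(W, 2)) = Mul(-16, Pow(W, 2)))
Function('b')(Z, S) = Mul(Add(14, Z), Add(S, Z)) (Function('b')(Z, S) = Mul(Add(Z, Add(Mul(-2, -10), Mul(2, -3))), Add(S, Z)) = Mul(Add(Z, Add(20, -6)), Add(S, Z)) = Mul(Add(Z, 14), Add(S, Z)) = Mul(Add(14, Z), Add(S, Z)))
Pow(Add(Function('b')(Function('l')(-1), 66), 4442), -1) = Pow(Add(Add(Pow(Mul(-16, Pow(-1, 2)), 2), Mul(14, 66), Mul(14, Mul(-16, Pow(-1, 2))), Mul(66, Mul(-16, Pow(-1, 2)))), 4442), -1) = Pow(Add(Add(Pow(Mul(-16, 1), 2), 924, Mul(14, Mul(-16, 1)), Mul(66, Mul(-16, 1))), 4442), -1) = Pow(Add(Add(Pow(-16, 2), 924, Mul(14, -16), Mul(66, -16)), 4442), -1) = Pow(Add(Add(256, 924, -224, -1056), 4442), -1) = Pow(Add(-100, 4442), -1) = Pow(4342, -1) = Rational(1, 4342)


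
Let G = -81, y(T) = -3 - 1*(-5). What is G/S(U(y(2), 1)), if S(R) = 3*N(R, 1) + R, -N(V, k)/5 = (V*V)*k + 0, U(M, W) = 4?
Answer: 81/236 ≈ 0.34322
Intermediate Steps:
y(T) = 2 (y(T) = -3 + 5 = 2)
N(V, k) = -5*k*V² (N(V, k) = -5*((V*V)*k + 0) = -5*(V²*k + 0) = -5*(k*V² + 0) = -5*k*V²)
S(R) = R - 15*R² (S(R) = 3*(-5*1*R²) + R = 3*(-5*R²) + R = -15*R² + R = R - 15*R²)
G/S(U(y(2), 1)) = -81*1/(4*(1 - 15*4)) = -81*1/(4*(1 - 60)) = -81/(4*(-59)) = -81/(-236) = -81*(-1/236) = 81/236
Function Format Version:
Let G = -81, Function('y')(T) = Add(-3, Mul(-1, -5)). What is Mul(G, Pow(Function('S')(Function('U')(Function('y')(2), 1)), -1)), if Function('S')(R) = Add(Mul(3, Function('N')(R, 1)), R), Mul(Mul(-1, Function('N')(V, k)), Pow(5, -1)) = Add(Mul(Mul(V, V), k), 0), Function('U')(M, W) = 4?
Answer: Rational(81, 236) ≈ 0.34322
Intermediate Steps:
Function('y')(T) = 2 (Function('y')(T) = Add(-3, 5) = 2)
Function('N')(V, k) = Mul(-5, k, Pow(V, 2)) (Function('N')(V, k) = Mul(-5, Add(Mul(Mul(V, V), k), 0)) = Mul(-5, Add(Mul(Pow(V, 2), k), 0)) = Mul(-5, Add(Mul(k, Pow(V, 2)), 0)) = Mul(-5, Mul(k, Pow(V, 2))) = Mul(-5, k, Pow(V, 2)))
Function('S')(R) = Add(R, Mul(-15, Pow(R, 2))) (Function('S')(R) = Add(Mul(3, Mul(-5, 1, Pow(R, 2))), R) = Add(Mul(3, Mul(-5, Pow(R, 2))), R) = Add(Mul(-15, Pow(R, 2)), R) = Add(R, Mul(-15, Pow(R, 2))))
Mul(G, Pow(Function('S')(Function('U')(Function('y')(2), 1)), -1)) = Mul(-81, Pow(Mul(4, Add(1, Mul(-15, 4))), -1)) = Mul(-81, Pow(Mul(4, Add(1, -60)), -1)) = Mul(-81, Pow(Mul(4, -59), -1)) = Mul(-81, Pow(-236, -1)) = Mul(-81, Rational(-1, 236)) = Rational(81, 236)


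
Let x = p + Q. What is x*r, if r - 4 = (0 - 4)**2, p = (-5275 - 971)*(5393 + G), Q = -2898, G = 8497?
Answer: -1735196760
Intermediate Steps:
p = -86756940 (p = (-5275 - 971)*(5393 + 8497) = -6246*13890 = -86756940)
r = 20 (r = 4 + (0 - 4)**2 = 4 + (-4)**2 = 4 + 16 = 20)
x = -86759838 (x = -86756940 - 2898 = -86759838)
x*r = -86759838*20 = -1735196760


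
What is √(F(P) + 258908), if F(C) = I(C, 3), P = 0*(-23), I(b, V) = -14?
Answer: 3*√28766 ≈ 508.82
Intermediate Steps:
P = 0
F(C) = -14
√(F(P) + 258908) = √(-14 + 258908) = √258894 = 3*√28766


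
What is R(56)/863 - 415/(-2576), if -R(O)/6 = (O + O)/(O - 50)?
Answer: 69633/2223088 ≈ 0.031323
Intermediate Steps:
R(O) = -12*O/(-50 + O) (R(O) = -6*(O + O)/(O - 50) = -6*2*O/(-50 + O) = -12*O/(-50 + O))
R(56)/863 - 415/(-2576) = -12*56/(-50 + 56)/863 - 415/(-2576) = -12*56/6*(1/863) - 415*(-1/2576) = -12*56*⅙*(1/863) + 415/2576 = -112*1/863 + 415/2576 = -112/863 + 415/2576 = 69633/2223088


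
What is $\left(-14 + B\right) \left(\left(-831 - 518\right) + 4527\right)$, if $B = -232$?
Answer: $-781788$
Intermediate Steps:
$\left(-14 + B\right) \left(\left(-831 - 518\right) + 4527\right) = \left(-14 - 232\right) \left(\left(-831 - 518\right) + 4527\right) = - 246 \left(\left(-831 - 518\right) + 4527\right) = - 246 \left(-1349 + 4527\right) = \left(-246\right) 3178 = -781788$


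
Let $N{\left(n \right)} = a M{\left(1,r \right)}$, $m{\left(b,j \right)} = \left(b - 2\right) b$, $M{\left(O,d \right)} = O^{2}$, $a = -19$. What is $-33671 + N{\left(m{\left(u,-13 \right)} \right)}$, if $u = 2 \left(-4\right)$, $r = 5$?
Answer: $-33690$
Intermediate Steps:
$u = -8$
$m{\left(b,j \right)} = b \left(-2 + b\right)$ ($m{\left(b,j \right)} = \left(-2 + b\right) b = b \left(-2 + b\right)$)
$N{\left(n \right)} = -19$ ($N{\left(n \right)} = - 19 \cdot 1^{2} = \left(-19\right) 1 = -19$)
$-33671 + N{\left(m{\left(u,-13 \right)} \right)} = -33671 - 19 = -33690$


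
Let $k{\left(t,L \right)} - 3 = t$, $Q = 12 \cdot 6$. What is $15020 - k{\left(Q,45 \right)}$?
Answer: $14945$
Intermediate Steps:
$Q = 72$
$k{\left(t,L \right)} = 3 + t$
$15020 - k{\left(Q,45 \right)} = 15020 - \left(3 + 72\right) = 15020 - 75 = 14945$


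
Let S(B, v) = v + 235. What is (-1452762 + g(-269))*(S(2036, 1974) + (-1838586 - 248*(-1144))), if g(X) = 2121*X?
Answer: 3141524173815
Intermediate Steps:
S(B, v) = 235 + v
(-1452762 + g(-269))*(S(2036, 1974) + (-1838586 - 248*(-1144))) = (-1452762 + 2121*(-269))*((235 + 1974) + (-1838586 - 248*(-1144))) = (-1452762 - 570549)*(2209 + (-1838586 + 283712)) = -2023311*(2209 - 1554874) = -2023311*(-1552665) = 3141524173815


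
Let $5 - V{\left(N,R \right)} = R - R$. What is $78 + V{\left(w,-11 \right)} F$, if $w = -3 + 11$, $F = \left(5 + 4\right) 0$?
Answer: $78$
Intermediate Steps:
$F = 0$ ($F = 9 \cdot 0 = 0$)
$w = 8$
$V{\left(N,R \right)} = 5$ ($V{\left(N,R \right)} = 5 - \left(R - R\right) = 5 - 0 = 5 + 0 = 5$)
$78 + V{\left(w,-11 \right)} F = 78 + 5 \cdot 0 = 78 + 0 = 78$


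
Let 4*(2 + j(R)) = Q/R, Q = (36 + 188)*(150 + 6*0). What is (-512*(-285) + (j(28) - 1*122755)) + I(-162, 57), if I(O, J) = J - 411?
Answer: 23109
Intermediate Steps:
I(O, J) = -411 + J
Q = 33600 (Q = 224*(150 + 0) = 224*150 = 33600)
j(R) = -2 + 8400/R (j(R) = -2 + (33600/R)/4 = -2 + 8400/R)
(-512*(-285) + (j(28) - 1*122755)) + I(-162, 57) = (-512*(-285) + ((-2 + 8400/28) - 1*122755)) + (-411 + 57) = (145920 + ((-2 + 8400*(1/28)) - 122755)) - 354 = (145920 + ((-2 + 300) - 122755)) - 354 = (145920 + (298 - 122755)) - 354 = (145920 - 122457) - 354 = 23463 - 354 = 23109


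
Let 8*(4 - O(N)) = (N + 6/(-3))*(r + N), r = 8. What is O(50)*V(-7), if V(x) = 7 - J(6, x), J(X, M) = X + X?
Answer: 1720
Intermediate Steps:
J(X, M) = 2*X
V(x) = -5 (V(x) = 7 - 2*6 = 7 - 1*12 = 7 - 12 = -5)
O(N) = 4 - (-2 + N)*(8 + N)/8 (O(N) = 4 - (N + 6/(-3))*(8 + N)/8 = 4 - (N + 6*(-⅓))*(8 + N)/8 = 4 - (N - 2)*(8 + N)/8 = 4 - (-2 + N)*(8 + N)/8)
O(50)*V(-7) = (6 - ¾*50 - ⅛*50²)*(-5) = (6 - 75/2 - ⅛*2500)*(-5) = (6 - 75/2 - 625/2)*(-5) = -344*(-5) = 1720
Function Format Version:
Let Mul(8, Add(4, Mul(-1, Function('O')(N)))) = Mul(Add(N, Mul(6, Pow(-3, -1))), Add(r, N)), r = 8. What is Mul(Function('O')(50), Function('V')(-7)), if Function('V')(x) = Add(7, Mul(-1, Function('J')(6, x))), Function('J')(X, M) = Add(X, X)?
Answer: 1720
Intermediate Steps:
Function('J')(X, M) = Mul(2, X)
Function('V')(x) = -5 (Function('V')(x) = Add(7, Mul(-1, Mul(2, 6))) = Add(7, Mul(-1, 12)) = Add(7, -12) = -5)
Function('O')(N) = Add(4, Mul(Rational(-1, 8), Add(-2, N), Add(8, N))) (Function('O')(N) = Add(4, Mul(Rational(-1, 8), Mul(Add(N, Mul(6, Pow(-3, -1))), Add(8, N)))) = Add(4, Mul(Rational(-1, 8), Mul(Add(N, Mul(6, Rational(-1, 3))), Add(8, N)))) = Add(4, Mul(Rational(-1, 8), Mul(Add(N, -2), Add(8, N)))) = Add(4, Mul(Rational(-1, 8), Mul(Add(-2, N), Add(8, N)))) = Add(4, Mul(Rational(-1, 8), Add(-2, N), Add(8, N))))
Mul(Function('O')(50), Function('V')(-7)) = Mul(Add(6, Mul(Rational(-3, 4), 50), Mul(Rational(-1, 8), Pow(50, 2))), -5) = Mul(Add(6, Rational(-75, 2), Mul(Rational(-1, 8), 2500)), -5) = Mul(Add(6, Rational(-75, 2), Rational(-625, 2)), -5) = Mul(-344, -5) = 1720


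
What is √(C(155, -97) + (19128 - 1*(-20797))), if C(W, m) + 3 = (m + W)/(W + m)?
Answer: √39923 ≈ 199.81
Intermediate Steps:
C(W, m) = -2 (C(W, m) = -3 + (m + W)/(W + m) = -3 + (W + m)/(W + m) = -3 + 1 = -2)
√(C(155, -97) + (19128 - 1*(-20797))) = √(-2 + (19128 - 1*(-20797))) = √(-2 + (19128 + 20797)) = √(-2 + 39925) = √39923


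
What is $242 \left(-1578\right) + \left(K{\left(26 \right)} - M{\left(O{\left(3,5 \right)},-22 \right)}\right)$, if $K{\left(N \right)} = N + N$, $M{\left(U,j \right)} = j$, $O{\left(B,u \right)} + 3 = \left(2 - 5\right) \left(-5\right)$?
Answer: $-381802$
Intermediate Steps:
$O{\left(B,u \right)} = 12$ ($O{\left(B,u \right)} = -3 + \left(2 - 5\right) \left(-5\right) = -3 - -15 = -3 + 15 = 12$)
$K{\left(N \right)} = 2 N$
$242 \left(-1578\right) + \left(K{\left(26 \right)} - M{\left(O{\left(3,5 \right)},-22 \right)}\right) = 242 \left(-1578\right) + \left(2 \cdot 26 - -22\right) = -381876 + \left(52 + 22\right) = -381876 + 74 = -381802$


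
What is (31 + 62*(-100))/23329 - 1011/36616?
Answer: -249469723/854214664 ≈ -0.29205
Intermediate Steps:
(31 + 62*(-100))/23329 - 1011/36616 = (31 - 6200)*(1/23329) - 1011*1/36616 = -6169*1/23329 - 1011/36616 = -6169/23329 - 1011/36616 = -249469723/854214664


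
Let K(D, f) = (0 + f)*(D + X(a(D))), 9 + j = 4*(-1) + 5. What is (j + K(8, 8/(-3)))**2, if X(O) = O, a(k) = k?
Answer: 23104/9 ≈ 2567.1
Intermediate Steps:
j = -8 (j = -9 + (4*(-1) + 5) = -9 + (-4 + 5) = -9 + 1 = -8)
K(D, f) = 2*D*f (K(D, f) = (0 + f)*(D + D) = f*(2*D) = 2*D*f)
(j + K(8, 8/(-3)))**2 = (-8 + 2*8*(8/(-3)))**2 = (-8 + 2*8*(8*(-1/3)))**2 = (-8 + 2*8*(-8/3))**2 = (-8 - 128/3)**2 = (-152/3)**2 = 23104/9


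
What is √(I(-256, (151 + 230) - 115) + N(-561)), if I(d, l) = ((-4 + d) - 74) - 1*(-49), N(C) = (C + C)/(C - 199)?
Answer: 3*I*√1137245/190 ≈ 16.838*I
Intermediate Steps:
N(C) = 2*C/(-199 + C) (N(C) = (2*C)/(-199 + C) = 2*C/(-199 + C))
I(d, l) = -29 + d (I(d, l) = (-78 + d) + 49 = -29 + d)
√(I(-256, (151 + 230) - 115) + N(-561)) = √((-29 - 256) + 2*(-561)/(-199 - 561)) = √(-285 + 2*(-561)/(-760)) = √(-285 + 2*(-561)*(-1/760)) = √(-285 + 561/380) = √(-107739/380) = 3*I*√1137245/190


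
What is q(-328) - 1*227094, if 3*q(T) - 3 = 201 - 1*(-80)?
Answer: -680998/3 ≈ -2.2700e+5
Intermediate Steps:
q(T) = 284/3 (q(T) = 1 + (201 - 1*(-80))/3 = 1 + (201 + 80)/3 = 1 + (1/3)*281 = 1 + 281/3 = 284/3)
q(-328) - 1*227094 = 284/3 - 1*227094 = 284/3 - 227094 = -680998/3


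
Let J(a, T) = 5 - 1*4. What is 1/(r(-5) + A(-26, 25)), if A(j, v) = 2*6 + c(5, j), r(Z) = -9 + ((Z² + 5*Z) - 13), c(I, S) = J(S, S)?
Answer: -⅑ ≈ -0.11111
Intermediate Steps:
J(a, T) = 1 (J(a, T) = 5 - 4 = 1)
c(I, S) = 1
r(Z) = -22 + Z² + 5*Z (r(Z) = -9 + (-13 + Z² + 5*Z) = -22 + Z² + 5*Z)
A(j, v) = 13 (A(j, v) = 2*6 + 1 = 12 + 1 = 13)
1/(r(-5) + A(-26, 25)) = 1/((-22 + (-5)² + 5*(-5)) + 13) = 1/((-22 + 25 - 25) + 13) = 1/(-22 + 13) = 1/(-9) = -⅑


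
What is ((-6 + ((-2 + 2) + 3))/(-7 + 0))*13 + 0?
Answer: 39/7 ≈ 5.5714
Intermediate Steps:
((-6 + ((-2 + 2) + 3))/(-7 + 0))*13 + 0 = ((-6 + (0 + 3))/(-7))*13 + 0 = ((-6 + 3)*(-⅐))*13 + 0 = -3*(-⅐)*13 + 0 = (3/7)*13 + 0 = 39/7 + 0 = 39/7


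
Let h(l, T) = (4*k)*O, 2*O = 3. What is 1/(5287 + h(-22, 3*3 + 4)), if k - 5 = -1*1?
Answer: 1/5311 ≈ 0.00018829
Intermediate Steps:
O = 3/2 (O = (½)*3 = 3/2 ≈ 1.5000)
k = 4 (k = 5 - 1*1 = 5 - 1 = 4)
h(l, T) = 24 (h(l, T) = (4*4)*(3/2) = 16*(3/2) = 24)
1/(5287 + h(-22, 3*3 + 4)) = 1/(5287 + 24) = 1/5311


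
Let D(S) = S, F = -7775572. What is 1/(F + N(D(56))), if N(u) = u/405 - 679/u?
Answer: -3240/25192892117 ≈ -1.2861e-7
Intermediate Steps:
N(u) = -679/u + u/405 (N(u) = u*(1/405) - 679/u = u/405 - 679/u = -679/u + u/405)
1/(F + N(D(56))) = 1/(-7775572 + (-679/56 + (1/405)*56)) = 1/(-7775572 + (-679*1/56 + 56/405)) = 1/(-7775572 + (-97/8 + 56/405)) = 1/(-7775572 - 38837/3240) = 1/(-25192892117/3240) = -3240/25192892117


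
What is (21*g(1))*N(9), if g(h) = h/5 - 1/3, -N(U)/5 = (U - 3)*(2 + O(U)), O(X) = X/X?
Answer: 252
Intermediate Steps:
O(X) = 1
N(U) = 45 - 15*U (N(U) = -5*(U - 3)*(2 + 1) = -5*(-3 + U)*3 = -5*(-9 + 3*U) = 45 - 15*U)
g(h) = -⅓ + h/5 (g(h) = h*(⅕) - 1*⅓ = h/5 - ⅓ = -⅓ + h/5)
(21*g(1))*N(9) = (21*(-⅓ + (⅕)*1))*(45 - 15*9) = (21*(-⅓ + ⅕))*(45 - 135) = (21*(-2/15))*(-90) = -14/5*(-90) = 252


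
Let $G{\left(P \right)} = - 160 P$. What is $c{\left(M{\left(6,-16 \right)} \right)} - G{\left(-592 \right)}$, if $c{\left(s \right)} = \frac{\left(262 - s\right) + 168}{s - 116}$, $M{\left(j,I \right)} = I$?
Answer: $- \frac{6251743}{66} \approx -94723.0$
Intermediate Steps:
$c{\left(s \right)} = \frac{430 - s}{-116 + s}$
$c{\left(M{\left(6,-16 \right)} \right)} - G{\left(-592 \right)} = \frac{430 - -16}{-116 - 16} - \left(-160\right) \left(-592\right) = \frac{430 + 16}{-132} - 94720 = \left(- \frac{1}{132}\right) 446 - 94720 = - \frac{223}{66} - 94720 = - \frac{6251743}{66}$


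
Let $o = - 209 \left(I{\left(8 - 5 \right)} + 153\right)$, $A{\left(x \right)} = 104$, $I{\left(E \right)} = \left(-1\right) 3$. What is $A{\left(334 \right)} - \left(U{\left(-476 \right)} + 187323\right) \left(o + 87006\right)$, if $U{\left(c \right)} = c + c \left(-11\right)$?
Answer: $-10690571344$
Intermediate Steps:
$I{\left(E \right)} = -3$
$U{\left(c \right)} = - 10 c$ ($U{\left(c \right)} = c - 11 c = - 10 c$)
$o = -31350$ ($o = - 209 \left(-3 + 153\right) = \left(-209\right) 150 = -31350$)
$A{\left(334 \right)} - \left(U{\left(-476 \right)} + 187323\right) \left(o + 87006\right) = 104 - \left(\left(-10\right) \left(-476\right) + 187323\right) \left(-31350 + 87006\right) = 104 - \left(4760 + 187323\right) 55656 = 104 - 192083 \cdot 55656 = 104 - 10690571448 = -10690571344$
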